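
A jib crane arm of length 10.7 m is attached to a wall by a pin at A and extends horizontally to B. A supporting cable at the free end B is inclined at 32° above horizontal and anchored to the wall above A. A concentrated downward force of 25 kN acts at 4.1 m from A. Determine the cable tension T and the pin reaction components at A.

ΣM about A: T·sin32°·10.7 − 25·4.1 = 0 → T = 102.5/(10.7·0.529919) = 18.0772 ≈ 18.08 kN.
ΣF_x = 0: A_x − T·cos32° = 0 → A_x = 18.0772 × 0.848048 = 15.33 kN.
ΣF_y = 0: A_y + T·sin32° − 25 = 0 → A_y = 25 − 18.0772 × 0.529919 = 15.42 kN.

T = 18.08 kN, A_x = 15.33 kN, A_y = 15.42 kN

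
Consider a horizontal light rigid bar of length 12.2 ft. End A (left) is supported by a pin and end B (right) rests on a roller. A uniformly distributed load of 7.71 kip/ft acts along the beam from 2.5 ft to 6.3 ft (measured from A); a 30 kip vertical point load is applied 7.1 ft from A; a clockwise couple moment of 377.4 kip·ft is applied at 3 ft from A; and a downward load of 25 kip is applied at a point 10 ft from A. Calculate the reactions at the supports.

A_x = 0, A_y = 4.846 kip, B_y = 79.45 kip

Resultant of the distributed load: 7.71 × 3.8 = 29.298 kip at 4.4 ft from A.
ΣM about A: B_y·12.2 − (7.71·3.8)·4.4 − 30·7.1 − 377.4 − 25·10 = 0 → B_y = 969.3112/12.2 = 79.4517 ≈ 79.45 kip.
ΣF_y = 0: A_y + 79.4517 − 7.71·3.8 − 30 − 25 = 0 → A_y = 4.846 kip.
ΣF_x = 0: no horizontal applied forces, so A_x = 0.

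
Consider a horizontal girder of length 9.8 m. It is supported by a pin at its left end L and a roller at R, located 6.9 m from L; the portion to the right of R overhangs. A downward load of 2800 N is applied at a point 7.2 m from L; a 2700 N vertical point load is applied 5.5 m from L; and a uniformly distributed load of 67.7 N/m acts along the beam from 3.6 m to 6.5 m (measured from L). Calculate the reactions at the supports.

Resultant of the distributed load: 67.7 × 2.9 = 196.33 N at 5.05 m from L.
Taking moments about L: R_y·6.9 − 2800·7.2 − 2700·5.5 − (67.7·2.9)·5.05 = 0 → R_y = 36001.4665/6.9 = 5217.6 ≈ 5218 N.
ΣF_y = 0: L_y + 5217.6 − 2800 − 2700 − 67.7·2.9 = 0 → L_y = 478.7 N.
ΣF_x = 0: no horizontal applied forces, so L_x = 0.

L_x = 0, L_y = 478.7 N, R_y = 5218 N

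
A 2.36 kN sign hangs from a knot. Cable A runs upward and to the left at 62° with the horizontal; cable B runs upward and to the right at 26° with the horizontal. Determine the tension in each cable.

ΣF_x = 0: −T_A·cos62° + T_B·cos26° = 0 → T_B = 0.522335·T_A.
ΣF_y = 0: T_A·sin62° + T_B·sin26° = 2.36.
Substitute: T_A·(0.882948 + 0.522335·0.438371) = 2.36 → T_A = 2.12245 ≈ 2.122 kN.
Then T_B = 0.522335 × 2.12245 = 1.109 kN.

T_A = 2.122 kN, T_B = 1.109 kN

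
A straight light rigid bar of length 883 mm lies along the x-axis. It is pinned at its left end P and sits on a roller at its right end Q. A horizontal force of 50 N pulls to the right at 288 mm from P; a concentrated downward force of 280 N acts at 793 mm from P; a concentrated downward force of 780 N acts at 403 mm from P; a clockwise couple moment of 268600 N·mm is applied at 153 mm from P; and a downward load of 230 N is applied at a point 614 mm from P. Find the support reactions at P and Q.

P_x = -50.00 N, P_y = 218.4 N, Q_y = 1072 N

Taking moments about P: Q_y·883 − 280·793 − 780·403 − 268600 − 230·614 = 0 → Q_y = 946200/883 = 1071.57 ≈ 1072 N.
ΣF_y = 0: P_y + 1071.57 − 280 − 780 − 230 = 0 → P_y = 218.4 N.
ΣF_x = 0: P_x + 50 = 0 → P_x = -50.00 N.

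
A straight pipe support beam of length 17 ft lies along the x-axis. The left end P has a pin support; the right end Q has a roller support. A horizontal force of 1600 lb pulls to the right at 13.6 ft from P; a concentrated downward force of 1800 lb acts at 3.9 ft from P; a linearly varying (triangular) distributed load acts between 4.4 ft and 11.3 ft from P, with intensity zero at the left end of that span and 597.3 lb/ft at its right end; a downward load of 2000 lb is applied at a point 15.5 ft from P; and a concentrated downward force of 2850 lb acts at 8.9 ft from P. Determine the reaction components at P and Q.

P_x = -1600 lb, P_y = 3891 lb, Q_y = 4819 lb

Resultant of the triangular load: ½ × 597.3 × 6.9 = 2060.685 lb, acting at 9 ft from P (one-third of the span from the peak).
Moments about P: Q_y·17 − 1800·3.9 − (½·597.3·6.9)·9 − 2000·15.5 − 2850·8.9 = 0 → Q_y = 81931.165/17 = 4819.48 ≈ 4819 lb.
ΣF_y = 0: P_y + 4819.48 − 1800 − ½·597.3·6.9 − 2000 − 2850 = 0 → P_y = 3891 lb.
ΣF_x = 0: P_x + 1600 = 0 → P_x = -1600 lb.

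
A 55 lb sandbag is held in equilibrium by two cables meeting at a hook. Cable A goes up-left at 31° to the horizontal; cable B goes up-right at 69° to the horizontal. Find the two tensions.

ΣF_x = 0: −T_A·cos31° + T_B·cos69° = 0 → T_B = 2.39186·T_A.
ΣF_y = 0: T_A·sin31° + T_B·sin69° = 55.
Substitute: T_A·(0.515038 + 2.39186·0.93358) = 55 → T_A = 20.0143 ≈ 20.01 lb.
Then T_B = 2.39186 × 20.0143 = 47.87 lb.

T_A = 20.01 lb, T_B = 47.87 lb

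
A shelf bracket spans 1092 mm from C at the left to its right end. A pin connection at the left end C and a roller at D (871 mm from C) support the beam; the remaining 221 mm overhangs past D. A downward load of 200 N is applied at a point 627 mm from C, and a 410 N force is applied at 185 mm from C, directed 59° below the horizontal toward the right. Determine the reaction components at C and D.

Taking moments about C: D_y·871 − 200·627 − 410·sin59°·185 = 0 → D_y = 190416/871 = 218.618 ≈ 218.6 N.
ΣF_y = 0: C_y + 218.618 − 200 − 410·sin59° = 0 → C_y = 332.8 N.
ΣF_x = 0: C_x + 410·cos59° = 0 → C_x = -211.2 N.

C_x = -211.2 N, C_y = 332.8 N, D_y = 218.6 N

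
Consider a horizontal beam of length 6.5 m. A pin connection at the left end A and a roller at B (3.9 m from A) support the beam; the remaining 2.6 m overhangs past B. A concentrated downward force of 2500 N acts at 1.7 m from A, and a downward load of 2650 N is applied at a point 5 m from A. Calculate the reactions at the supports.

ΣM about A: B_y·3.9 − 2500·1.7 − 2650·5 = 0 → B_y = 17500/3.9 = 4487.18 ≈ 4487 N.
ΣF_y = 0: A_y + 4487.18 − 2500 − 2650 = 0 → A_y = 662.8 N.
ΣF_x = 0: no horizontal applied forces, so A_x = 0.

A_x = 0, A_y = 662.8 N, B_y = 4487 N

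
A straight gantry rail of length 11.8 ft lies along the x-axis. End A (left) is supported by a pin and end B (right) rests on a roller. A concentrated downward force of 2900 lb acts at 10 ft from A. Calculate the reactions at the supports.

ΣM about A: B_y·11.8 − 2900·10 = 0 → B_y = 29000/11.8 = 2457.63 ≈ 2458 lb.
ΣF_y = 0: A_y + 2457.63 − 2900 = 0 → A_y = 442.4 lb.
ΣF_x = 0: no horizontal applied forces, so A_x = 0.

A_x = 0, A_y = 442.4 lb, B_y = 2458 lb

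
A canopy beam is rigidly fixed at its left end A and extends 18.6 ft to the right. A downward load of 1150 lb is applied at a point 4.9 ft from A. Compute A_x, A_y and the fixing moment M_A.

A_x = 0, A_y = 1150 lb, M_A = 5635 lb·ft

ΣF_x = 0: A_x = 0.
ΣF_y = 0: A_y − 1150 = 0 → A_y = 1150 lb.
ΣM about A: M_A − 1150·4.9 = 0 → M_A = 5635 lb·ft.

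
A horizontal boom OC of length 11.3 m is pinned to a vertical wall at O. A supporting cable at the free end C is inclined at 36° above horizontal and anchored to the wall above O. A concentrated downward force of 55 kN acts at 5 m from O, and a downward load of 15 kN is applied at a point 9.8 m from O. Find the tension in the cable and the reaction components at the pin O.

ΣM about O: T·sin36°·11.3 − 55·5 − 15·9.8 = 0 → T = 422/(11.3·0.587785) = 63.5354 ≈ 63.54 kN.
ΣF_x = 0: O_x − T·cos36° = 0 → O_x = 63.5354 × 0.809017 = 51.40 kN.
ΣF_y = 0: O_y + T·sin36° − 55 − 15 = 0 → O_y = 70 − 63.5354 × 0.587785 = 32.65 kN.

T = 63.54 kN, O_x = 51.40 kN, O_y = 32.65 kN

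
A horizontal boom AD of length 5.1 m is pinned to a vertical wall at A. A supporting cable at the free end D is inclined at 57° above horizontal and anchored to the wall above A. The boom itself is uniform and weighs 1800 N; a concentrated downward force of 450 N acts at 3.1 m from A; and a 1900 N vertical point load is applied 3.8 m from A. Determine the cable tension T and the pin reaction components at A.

ΣM about A: T·sin57°·5.1 − 1800·2.55 − 450·3.1 − 1900·3.8 = 0 → T = 13205/(5.1·0.838671) = 3087.28 ≈ 3087 N.
ΣF_x = 0: A_x − T·cos57° = 0 → A_x = 3087.28 × 0.544639 = 1681 N.
ΣF_y = 0: A_y + T·sin57° − 1800 − 450 − 1900 = 0 → A_y = 4150 − 3087.28 × 0.838671 = 1561 N.

T = 3087 N, A_x = 1681 N, A_y = 1561 N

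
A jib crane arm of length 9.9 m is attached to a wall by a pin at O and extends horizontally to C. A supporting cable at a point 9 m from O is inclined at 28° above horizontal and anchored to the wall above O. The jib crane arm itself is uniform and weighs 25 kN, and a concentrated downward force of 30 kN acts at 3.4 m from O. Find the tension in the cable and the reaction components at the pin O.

ΣM about O: T·sin28°·9 − 25·4.95 − 30·3.4 = 0 → T = 225.75/(9·0.469472) = 53.4288 ≈ 53.43 kN.
ΣF_x = 0: O_x − T·cos28° = 0 → O_x = 53.4288 × 0.882948 = 47.17 kN.
ΣF_y = 0: O_y + T·sin28° − 25 − 30 = 0 → O_y = 55 − 53.4288 × 0.469472 = 29.92 kN.

T = 53.43 kN, O_x = 47.17 kN, O_y = 29.92 kN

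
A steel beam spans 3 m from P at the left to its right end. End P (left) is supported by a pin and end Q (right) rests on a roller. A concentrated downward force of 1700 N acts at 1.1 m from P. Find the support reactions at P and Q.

ΣM about P: Q_y·3 − 1700·1.1 = 0 → Q_y = 1870/3 = 623.333 ≈ 623.3 N.
ΣF_y = 0: P_y + 623.333 − 1700 = 0 → P_y = 1077 N.
ΣF_x = 0: no horizontal applied forces, so P_x = 0.

P_x = 0, P_y = 1077 N, Q_y = 623.3 N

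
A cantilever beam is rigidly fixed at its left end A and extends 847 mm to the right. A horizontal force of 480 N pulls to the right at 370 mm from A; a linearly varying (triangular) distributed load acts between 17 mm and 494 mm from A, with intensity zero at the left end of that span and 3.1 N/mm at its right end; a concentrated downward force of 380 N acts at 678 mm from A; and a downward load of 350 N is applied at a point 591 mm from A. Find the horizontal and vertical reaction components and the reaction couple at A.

Resultant of the triangular load: ½ × 3.1 × 477 = 739.35 N, acting at 335 mm from A (one-third of the span from the peak).
ΣF_x = 0: A_x + 480 = 0 → A_x = -480.0 N.
ΣF_y = 0: A_y − ½·3.1·477 − 380 − 350 = 0 → A_y = 1469 N.
ΣM about A: M_A − (½·3.1·477)·335 − 380·678 − 350·591 = 0 → M_A = 712200 N·mm.

A_x = -480.0 N, A_y = 1469 N, M_A = 712200 N·mm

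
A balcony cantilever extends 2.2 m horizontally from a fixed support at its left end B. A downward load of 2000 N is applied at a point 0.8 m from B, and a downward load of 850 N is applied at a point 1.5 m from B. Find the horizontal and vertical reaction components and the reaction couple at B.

ΣF_x = 0: B_x = 0.
ΣF_y = 0: B_y − 2000 − 850 = 0 → B_y = 2850 N.
ΣM about B: M_B − 2000·0.8 − 850·1.5 = 0 → M_B = 2875 N·m.

B_x = 0, B_y = 2850 N, M_B = 2875 N·m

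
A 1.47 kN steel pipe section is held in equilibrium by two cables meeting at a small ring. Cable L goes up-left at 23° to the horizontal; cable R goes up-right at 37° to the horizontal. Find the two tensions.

T_L = 1.356 kN, T_R = 1.562 kN

ΣF_x = 0: −T_L·cos23° + T_R·cos37° = 0 → T_R = 1.1526·T_L.
ΣF_y = 0: T_L·sin23° + T_R·sin37° = 1.47.
Substitute: T_L·(0.390731 + 1.1526·0.601815) = 1.47 → T_L = 1.35561 ≈ 1.356 kN.
Then T_R = 1.1526 × 1.35561 = 1.562 kN.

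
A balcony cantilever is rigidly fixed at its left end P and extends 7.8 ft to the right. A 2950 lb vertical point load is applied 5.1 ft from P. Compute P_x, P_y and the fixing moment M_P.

ΣF_x = 0: P_x = 0.
ΣF_y = 0: P_y − 2950 = 0 → P_y = 2950 lb.
ΣM about P: M_P − 2950·5.1 = 0 → M_P = 15040 lb·ft.

P_x = 0, P_y = 2950 lb, M_P = 15040 lb·ft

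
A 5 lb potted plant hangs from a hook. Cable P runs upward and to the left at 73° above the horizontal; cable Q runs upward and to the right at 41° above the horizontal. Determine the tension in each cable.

T_P = 4.131 lb, T_Q = 1.600 lb

ΣF_x = 0: −T_P·cos73° + T_Q·cos41° = 0 → T_Q = 0.387396·T_P.
ΣF_y = 0: T_P·sin73° + T_Q·sin41° = 5.
Substitute: T_P·(0.956305 + 0.387396·0.656059) = 5 → T_P = 4.13066 ≈ 4.131 lb.
Then T_Q = 0.387396 × 4.13066 = 1.600 lb.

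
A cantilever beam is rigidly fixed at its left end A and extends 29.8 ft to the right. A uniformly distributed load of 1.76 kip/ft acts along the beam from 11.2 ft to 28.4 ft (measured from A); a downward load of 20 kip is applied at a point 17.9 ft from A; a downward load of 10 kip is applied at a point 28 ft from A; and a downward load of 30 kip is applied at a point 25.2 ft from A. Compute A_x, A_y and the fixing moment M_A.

A_x = 0, A_y = 90.27 kip, M_A = 1993 kip·ft

Resultant of the distributed load: 1.76 × 17.2 = 30.272 kip at 19.8 ft from A.
ΣF_x = 0: A_x = 0.
ΣF_y = 0: A_y − 1.76·17.2 − 20 − 10 − 30 = 0 → A_y = 90.27 kip.
ΣM about A: M_A − (1.76·17.2)·19.8 − 20·17.9 − 10·28 − 30·25.2 = 0 → M_A = 1993 kip·ft.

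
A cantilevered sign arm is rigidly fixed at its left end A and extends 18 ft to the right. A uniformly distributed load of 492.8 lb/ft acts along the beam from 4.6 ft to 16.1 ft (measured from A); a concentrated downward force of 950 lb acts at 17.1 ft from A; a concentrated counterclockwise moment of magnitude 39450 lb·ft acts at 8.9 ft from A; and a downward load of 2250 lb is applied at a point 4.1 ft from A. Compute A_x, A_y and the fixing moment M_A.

A_x = 0, A_y = 8867 lb, M_A = 44680 lb·ft

Resultant of the distributed load: 492.8 × 11.5 = 5667.2 lb at 10.35 ft from A.
ΣF_x = 0: A_x = 0.
ΣF_y = 0: A_y − 492.8·11.5 − 950 − 2250 = 0 → A_y = 8867 lb.
ΣM about A: M_A − (492.8·11.5)·10.35 − 950·17.1 + 39450 − 2250·4.1 = 0 → M_A = 44680 lb·ft.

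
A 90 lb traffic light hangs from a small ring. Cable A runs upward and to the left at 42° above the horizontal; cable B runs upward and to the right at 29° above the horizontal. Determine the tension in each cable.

T_A = 83.25 lb, T_B = 70.74 lb

ΣF_x = 0: −T_A·cos42° + T_B·cos29° = 0 → T_B = 0.849678·T_A.
ΣF_y = 0: T_A·sin42° + T_B·sin29° = 90.
Substitute: T_A·(0.669131 + 0.849678·0.48481) = 90 → T_A = 83.2514 ≈ 83.25 lb.
Then T_B = 0.849678 × 83.2514 = 70.74 lb.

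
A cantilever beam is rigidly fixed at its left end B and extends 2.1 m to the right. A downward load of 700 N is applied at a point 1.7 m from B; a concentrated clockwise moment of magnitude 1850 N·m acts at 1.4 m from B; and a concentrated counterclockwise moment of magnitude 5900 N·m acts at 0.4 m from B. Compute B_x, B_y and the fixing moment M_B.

B_x = 0, B_y = 700.0 N, M_B = -2860 N·m

ΣF_x = 0: B_x = 0.
ΣF_y = 0: B_y − 700 = 0 → B_y = 700.0 N.
ΣM about B: M_B − 700·1.7 − 1850 + 5900 = 0 → M_B = -2860 N·m.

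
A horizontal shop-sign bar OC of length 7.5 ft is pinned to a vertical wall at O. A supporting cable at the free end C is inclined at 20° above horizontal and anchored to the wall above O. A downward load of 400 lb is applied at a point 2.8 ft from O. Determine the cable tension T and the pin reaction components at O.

ΣM about O: T·sin20°·7.5 − 400·2.8 = 0 → T = 1120/(7.5·0.34202) = 436.622 ≈ 436.6 lb.
ΣF_x = 0: O_x − T·cos20° = 0 → O_x = 436.622 × 0.939693 = 410.3 lb.
ΣF_y = 0: O_y + T·sin20° − 400 = 0 → O_y = 400 − 436.622 × 0.34202 = 250.7 lb.

T = 436.6 lb, O_x = 410.3 lb, O_y = 250.7 lb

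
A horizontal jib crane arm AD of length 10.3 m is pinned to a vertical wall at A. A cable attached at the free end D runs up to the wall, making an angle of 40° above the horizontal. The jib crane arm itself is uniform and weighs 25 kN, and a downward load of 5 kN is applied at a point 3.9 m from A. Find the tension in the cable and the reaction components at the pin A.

T = 22.39 kN, A_x = 17.15 kN, A_y = 15.61 kN

ΣM about A: T·sin40°·10.3 − 25·5.15 − 5·3.9 = 0 → T = 148.25/(10.3·0.642788) = 22.3918 ≈ 22.39 kN.
ΣF_x = 0: A_x − T·cos40° = 0 → A_x = 22.3918 × 0.766044 = 17.15 kN.
ΣF_y = 0: A_y + T·sin40° − 25 − 5 = 0 → A_y = 30 − 22.3918 × 0.642788 = 15.61 kN.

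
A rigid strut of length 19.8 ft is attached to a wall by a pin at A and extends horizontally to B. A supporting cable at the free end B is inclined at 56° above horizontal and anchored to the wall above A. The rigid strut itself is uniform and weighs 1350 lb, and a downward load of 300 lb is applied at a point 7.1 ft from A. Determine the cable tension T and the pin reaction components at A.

ΣM about A: T·sin56°·19.8 − 1350·9.9 − 300·7.1 = 0 → T = 15495/(19.8·0.829038) = 943.956 ≈ 944.0 lb.
ΣF_x = 0: A_x − T·cos56° = 0 → A_x = 943.956 × 0.559193 = 527.9 lb.
ΣF_y = 0: A_y + T·sin56° − 1350 − 300 = 0 → A_y = 1650 − 943.956 × 0.829038 = 867.4 lb.

T = 944.0 lb, A_x = 527.9 lb, A_y = 867.4 lb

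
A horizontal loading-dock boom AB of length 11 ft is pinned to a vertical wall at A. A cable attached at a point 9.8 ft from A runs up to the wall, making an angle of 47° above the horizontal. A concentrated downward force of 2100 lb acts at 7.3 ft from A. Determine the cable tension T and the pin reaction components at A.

ΣM about A: T·sin47°·9.8 − 2100·7.3 = 0 → T = 15330/(9.8·0.731354) = 2138.89 ≈ 2139 lb.
ΣF_x = 0: A_x − T·cos47° = 0 → A_x = 2138.89 × 0.681998 = 1459 lb.
ΣF_y = 0: A_y + T·sin47° − 2100 = 0 → A_y = 2100 − 2138.89 × 0.731354 = 535.7 lb.

T = 2139 lb, A_x = 1459 lb, A_y = 535.7 lb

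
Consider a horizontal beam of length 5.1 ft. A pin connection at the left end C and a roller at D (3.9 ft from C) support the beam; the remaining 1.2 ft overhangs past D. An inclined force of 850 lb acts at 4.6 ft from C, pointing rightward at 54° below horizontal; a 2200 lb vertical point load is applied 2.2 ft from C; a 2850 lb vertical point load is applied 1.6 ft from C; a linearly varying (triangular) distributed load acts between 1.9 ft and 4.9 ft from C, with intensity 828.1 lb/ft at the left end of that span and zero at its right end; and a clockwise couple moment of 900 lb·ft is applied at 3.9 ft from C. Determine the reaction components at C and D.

C_x = -499.6 lb, C_y = 2604 lb, D_y = 4376 lb

Resultant of the triangular load: ½ × 828.1 × 3 = 1242.15 lb, acting at 2.9 ft from C (one-third of the span from the peak).
Moments about C: D_y·3.9 − 850·sin54°·4.6 − 2200·2.2 − 2850·1.6 − (½·828.1·3)·2.9 − 900 = 0 → D_y = 17065.5/3.9 = 4375.77 ≈ 4376 lb.
ΣF_y = 0: C_y + 4375.77 − 850·sin54° − 2200 − 2850 − ½·828.1·3 = 0 → C_y = 2604 lb.
ΣF_x = 0: C_x + 850·cos54° = 0 → C_x = -499.6 lb.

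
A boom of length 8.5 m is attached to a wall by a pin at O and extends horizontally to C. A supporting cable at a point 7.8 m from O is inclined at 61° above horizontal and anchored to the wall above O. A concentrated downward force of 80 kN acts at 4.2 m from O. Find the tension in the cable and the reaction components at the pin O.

T = 49.25 kN, O_x = 23.88 kN, O_y = 36.92 kN

ΣM about O: T·sin61°·7.8 − 80·4.2 = 0 → T = 336/(7.8·0.87462) = 49.2522 ≈ 49.25 kN.
ΣF_x = 0: O_x − T·cos61° = 0 → O_x = 49.2522 × 0.48481 = 23.88 kN.
ΣF_y = 0: O_y + T·sin61° − 80 = 0 → O_y = 80 − 49.2522 × 0.87462 = 36.92 kN.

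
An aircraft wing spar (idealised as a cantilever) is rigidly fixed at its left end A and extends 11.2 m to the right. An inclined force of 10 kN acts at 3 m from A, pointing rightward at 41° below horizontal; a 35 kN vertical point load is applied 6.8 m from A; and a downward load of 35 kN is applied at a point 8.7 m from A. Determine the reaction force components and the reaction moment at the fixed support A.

ΣF_x = 0: A_x + 10·cos41° = 0 → A_x = -7.547 kN.
ΣF_y = 0: A_y − 10·sin41° − 35 − 35 = 0 → A_y = 76.56 kN.
ΣM about A: M_A − 10·sin41°·3 − 35·6.8 − 35·8.7 = 0 → M_A = 562.2 kN·m.

A_x = -7.547 kN, A_y = 76.56 kN, M_A = 562.2 kN·m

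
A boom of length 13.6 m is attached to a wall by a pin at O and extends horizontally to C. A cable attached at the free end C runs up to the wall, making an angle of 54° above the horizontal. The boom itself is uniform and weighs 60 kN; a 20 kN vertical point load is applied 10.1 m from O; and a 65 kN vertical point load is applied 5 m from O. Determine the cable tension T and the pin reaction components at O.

T = 84.98 kN, O_x = 49.95 kN, O_y = 76.25 kN

ΣM about O: T·sin54°·13.6 − 60·6.8 − 20·10.1 − 65·5 = 0 → T = 935/(13.6·0.809017) = 84.9797 ≈ 84.98 kN.
ΣF_x = 0: O_x − T·cos54° = 0 → O_x = 84.9797 × 0.587785 = 49.95 kN.
ΣF_y = 0: O_y + T·sin54° − 60 − 20 − 65 = 0 → O_y = 145 − 84.9797 × 0.809017 = 76.25 kN.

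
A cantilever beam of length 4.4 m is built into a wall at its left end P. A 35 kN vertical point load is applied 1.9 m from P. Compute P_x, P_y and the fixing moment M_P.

P_x = 0, P_y = 35.00 kN, M_P = 66.50 kN·m

ΣF_x = 0: P_x = 0.
ΣF_y = 0: P_y − 35 = 0 → P_y = 35.00 kN.
ΣM about P: M_P − 35·1.9 = 0 → M_P = 66.50 kN·m.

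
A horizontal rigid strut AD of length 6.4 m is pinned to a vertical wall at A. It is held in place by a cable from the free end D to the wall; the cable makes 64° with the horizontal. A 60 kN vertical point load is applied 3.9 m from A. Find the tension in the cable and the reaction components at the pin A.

ΣM about A: T·sin64°·6.4 − 60·3.9 = 0 → T = 234/(6.4·0.898794) = 40.6795 ≈ 40.68 kN.
ΣF_x = 0: A_x − T·cos64° = 0 → A_x = 40.6795 × 0.438371 = 17.83 kN.
ΣF_y = 0: A_y + T·sin64° − 60 = 0 → A_y = 60 − 40.6795 × 0.898794 = 23.44 kN.

T = 40.68 kN, A_x = 17.83 kN, A_y = 23.44 kN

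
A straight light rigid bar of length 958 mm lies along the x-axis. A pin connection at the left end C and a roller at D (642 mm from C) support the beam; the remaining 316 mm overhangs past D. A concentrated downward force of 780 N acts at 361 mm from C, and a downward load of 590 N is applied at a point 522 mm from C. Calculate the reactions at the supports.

C_x = 0, C_y = 451.7 N, D_y = 918.3 N

Taking moments about C: D_y·642 − 780·361 − 590·522 = 0 → D_y = 589560/642 = 918.318 ≈ 918.3 N.
ΣF_y = 0: C_y + 918.318 − 780 − 590 = 0 → C_y = 451.7 N.
ΣF_x = 0: no horizontal applied forces, so C_x = 0.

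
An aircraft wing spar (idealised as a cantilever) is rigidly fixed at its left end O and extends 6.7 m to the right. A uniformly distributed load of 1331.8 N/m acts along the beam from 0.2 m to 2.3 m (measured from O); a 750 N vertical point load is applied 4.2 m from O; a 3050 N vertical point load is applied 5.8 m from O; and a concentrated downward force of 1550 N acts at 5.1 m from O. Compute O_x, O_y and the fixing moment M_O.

O_x = 0, O_y = 8147 N, M_O = 32240 N·m

Resultant of the distributed load: 1331.8 × 2.1 = 2796.78 N at 1.25 m from O.
ΣF_x = 0: O_x = 0.
ΣF_y = 0: O_y − 1331.8·2.1 − 750 − 3050 − 1550 = 0 → O_y = 8147 N.
ΣM about O: M_O − (1331.8·2.1)·1.25 − 750·4.2 − 3050·5.8 − 1550·5.1 = 0 → M_O = 32240 N·m.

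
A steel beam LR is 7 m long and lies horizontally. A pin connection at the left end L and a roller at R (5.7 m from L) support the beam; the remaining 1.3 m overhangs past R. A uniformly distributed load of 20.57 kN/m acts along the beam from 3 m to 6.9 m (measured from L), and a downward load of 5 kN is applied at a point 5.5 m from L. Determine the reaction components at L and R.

L_x = 0, L_y = 10.73 kN, R_y = 74.49 kN

Resultant of the distributed load: 20.57 × 3.9 = 80.223 kN at 4.95 m from L.
Moments about L: R_y·5.7 − (20.57·3.9)·4.95 − 5·5.5 = 0 → R_y = 424.60385/5.7 = 74.4919 ≈ 74.49 kN.
ΣF_y = 0: L_y + 74.4919 − 20.57·3.9 − 5 = 0 → L_y = 10.73 kN.
ΣF_x = 0: no horizontal applied forces, so L_x = 0.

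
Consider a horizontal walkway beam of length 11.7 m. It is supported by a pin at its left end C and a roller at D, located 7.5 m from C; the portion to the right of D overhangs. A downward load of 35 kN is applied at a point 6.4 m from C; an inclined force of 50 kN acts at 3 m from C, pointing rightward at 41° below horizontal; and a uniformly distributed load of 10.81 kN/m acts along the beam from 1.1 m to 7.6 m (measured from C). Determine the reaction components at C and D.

C_x = -37.74 kN, C_y = 54.33 kN, D_y = 83.74 kN

Resultant of the distributed load: 10.81 × 6.5 = 70.265 kN at 4.35 m from C.
Taking moments about C: D_y·7.5 − 35·6.4 − 50·sin41°·3 − (10.81·6.5)·4.35 = 0 → D_y = 628.062/7.5 = 83.7416 ≈ 83.74 kN.
ΣF_y = 0: C_y + 83.7416 − 35 − 50·sin41° − 10.81·6.5 = 0 → C_y = 54.33 kN.
ΣF_x = 0: C_x + 50·cos41° = 0 → C_x = -37.74 kN.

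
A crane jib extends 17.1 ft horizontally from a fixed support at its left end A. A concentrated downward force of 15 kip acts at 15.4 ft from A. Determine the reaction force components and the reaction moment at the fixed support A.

A_x = 0, A_y = 15.00 kip, M_A = 231.0 kip·ft

ΣF_x = 0: A_x = 0.
ΣF_y = 0: A_y − 15 = 0 → A_y = 15.00 kip.
ΣM about A: M_A − 15·15.4 = 0 → M_A = 231.0 kip·ft.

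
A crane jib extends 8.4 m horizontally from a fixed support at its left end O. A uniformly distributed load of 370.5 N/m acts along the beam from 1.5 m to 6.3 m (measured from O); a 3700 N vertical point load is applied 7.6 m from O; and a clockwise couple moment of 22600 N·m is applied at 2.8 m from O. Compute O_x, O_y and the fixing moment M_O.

Resultant of the distributed load: 370.5 × 4.8 = 1778.4 N at 3.9 m from O.
ΣF_x = 0: O_x = 0.
ΣF_y = 0: O_y − 370.5·4.8 − 3700 = 0 → O_y = 5478 N.
ΣM about O: M_O − (370.5·4.8)·3.9 − 3700·7.6 − 22600 = 0 → M_O = 57660 N·m.

O_x = 0, O_y = 5478 N, M_O = 57660 N·m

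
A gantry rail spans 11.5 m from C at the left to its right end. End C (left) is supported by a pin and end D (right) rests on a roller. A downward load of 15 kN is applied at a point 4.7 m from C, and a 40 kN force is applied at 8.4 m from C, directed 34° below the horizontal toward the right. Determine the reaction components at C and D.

C_x = -33.16 kN, C_y = 14.90 kN, D_y = 22.47 kN

Taking moments about C: D_y·11.5 − 15·4.7 − 40·sin34°·8.4 = 0 → D_y = 258.389/11.5 = 22.4686 ≈ 22.47 kN.
ΣF_y = 0: C_y + 22.4686 − 15 − 40·sin34° = 0 → C_y = 14.90 kN.
ΣF_x = 0: C_x + 40·cos34° = 0 → C_x = -33.16 kN.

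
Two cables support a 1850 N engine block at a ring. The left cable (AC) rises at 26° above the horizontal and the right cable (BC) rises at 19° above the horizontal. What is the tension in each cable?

ΣF_x = 0: −T_AC·cos26° + T_BC·cos19° = 0 → T_BC = 0.950583·T_AC.
ΣF_y = 0: T_AC·sin26° + T_BC·sin19° = 1850.
Substitute: T_AC·(0.438371 + 0.950583·0.325568) = 1850 → T_AC = 2473.76 ≈ 2474 N.
Then T_BC = 0.950583 × 2473.76 = 2352 N.

T_AC = 2474 N, T_BC = 2352 N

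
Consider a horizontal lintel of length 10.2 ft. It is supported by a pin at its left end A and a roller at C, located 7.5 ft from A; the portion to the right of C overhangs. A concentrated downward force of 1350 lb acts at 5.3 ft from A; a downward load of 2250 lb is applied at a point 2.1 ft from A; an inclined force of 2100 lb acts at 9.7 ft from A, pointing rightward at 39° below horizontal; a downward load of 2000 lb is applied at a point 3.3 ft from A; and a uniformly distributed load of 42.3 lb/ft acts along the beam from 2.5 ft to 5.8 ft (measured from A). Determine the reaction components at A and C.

Resultant of the distributed load: 42.3 × 3.3 = 139.59 lb at 4.15 ft from A.
ΣM about A: C_y·7.5 − 1350·5.3 − 2250·2.1 − 2100·sin39°·9.7 − 2000·3.3 − (42.3·3.3)·4.15 = 0 → C_y = 31878.6/7.5 = 4250.48 ≈ 4250 lb.
ΣF_y = 0: A_y + 4250.48 − 1350 − 2250 − 2100·sin39° − 2000 − 42.3·3.3 = 0 → A_y = 2811 lb.
ΣF_x = 0: A_x + 2100·cos39° = 0 → A_x = -1632 lb.

A_x = -1632 lb, A_y = 2811 lb, C_y = 4250 lb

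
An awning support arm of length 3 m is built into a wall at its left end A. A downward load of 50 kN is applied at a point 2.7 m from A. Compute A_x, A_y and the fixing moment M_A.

ΣF_x = 0: A_x = 0.
ΣF_y = 0: A_y − 50 = 0 → A_y = 50.00 kN.
ΣM about A: M_A − 50·2.7 = 0 → M_A = 135.0 kN·m.

A_x = 0, A_y = 50.00 kN, M_A = 135.0 kN·m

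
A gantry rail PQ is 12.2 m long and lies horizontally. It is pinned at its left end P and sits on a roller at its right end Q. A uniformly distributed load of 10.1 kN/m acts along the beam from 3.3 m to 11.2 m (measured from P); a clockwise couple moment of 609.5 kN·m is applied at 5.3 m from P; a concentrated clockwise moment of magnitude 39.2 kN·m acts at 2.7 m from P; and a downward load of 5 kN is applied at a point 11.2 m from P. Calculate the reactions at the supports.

Resultant of the distributed load: 10.1 × 7.9 = 79.79 kN at 7.25 m from P.
Moments about P: Q_y·12.2 − (10.1·7.9)·7.25 − 609.5 − 39.2 − 5·11.2 = 0 → Q_y = 1283.1775/12.2 = 105.178 ≈ 105.2 kN.
ΣF_y = 0: P_y + 105.178 − 10.1·7.9 − 5 = 0 → P_y = -20.39 kN.
ΣF_x = 0: no horizontal applied forces, so P_x = 0.

P_x = 0, P_y = -20.39 kN, Q_y = 105.2 kN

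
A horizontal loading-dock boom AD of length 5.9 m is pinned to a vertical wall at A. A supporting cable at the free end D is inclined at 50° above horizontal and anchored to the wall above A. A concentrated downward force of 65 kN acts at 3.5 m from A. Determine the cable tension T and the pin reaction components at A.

ΣM about A: T·sin50°·5.9 − 65·3.5 = 0 → T = 227.5/(5.9·0.766044) = 50.3356 ≈ 50.34 kN.
ΣF_x = 0: A_x − T·cos50° = 0 → A_x = 50.3356 × 0.642788 = 32.36 kN.
ΣF_y = 0: A_y + T·sin50° − 65 = 0 → A_y = 65 − 50.3356 × 0.766044 = 26.44 kN.

T = 50.34 kN, A_x = 32.36 kN, A_y = 26.44 kN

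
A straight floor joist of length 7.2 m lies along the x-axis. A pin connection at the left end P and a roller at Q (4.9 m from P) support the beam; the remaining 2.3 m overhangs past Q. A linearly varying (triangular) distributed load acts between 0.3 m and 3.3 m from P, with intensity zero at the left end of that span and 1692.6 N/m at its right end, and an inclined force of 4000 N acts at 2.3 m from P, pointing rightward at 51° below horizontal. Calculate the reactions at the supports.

P_x = -2517 N, P_y = 2997 N, Q_y = 2651 N

Resultant of the triangular load: ½ × 1692.6 × 3 = 2538.9 N, acting at 2.3 m from P (one-third of the span from the peak).
Taking moments about P: Q_y·4.9 − (½·1692.6·3)·2.3 − 4000·sin51°·2.3 = 0 → Q_y = 12989.2/4.9 = 2650.86 ≈ 2651 N.
ΣF_y = 0: P_y + 2650.86 − ½·1692.6·3 − 4000·sin51° = 0 → P_y = 2997 N.
ΣF_x = 0: P_x + 4000·cos51° = 0 → P_x = -2517 N.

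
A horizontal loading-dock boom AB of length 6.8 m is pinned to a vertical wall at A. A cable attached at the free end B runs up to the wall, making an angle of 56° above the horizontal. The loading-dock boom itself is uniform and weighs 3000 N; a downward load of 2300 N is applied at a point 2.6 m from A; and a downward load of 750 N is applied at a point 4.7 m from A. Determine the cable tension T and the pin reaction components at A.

T = 3495 N, A_x = 1955 N, A_y = 3152 N

ΣM about A: T·sin56°·6.8 − 3000·3.4 − 2300·2.6 − 750·4.7 = 0 → T = 19705/(6.8·0.829038) = 3495.37 ≈ 3495 N.
ΣF_x = 0: A_x − T·cos56° = 0 → A_x = 3495.37 × 0.559193 = 1955 N.
ΣF_y = 0: A_y + T·sin56° − 3000 − 2300 − 750 = 0 → A_y = 6050 − 3495.37 × 0.829038 = 3152 N.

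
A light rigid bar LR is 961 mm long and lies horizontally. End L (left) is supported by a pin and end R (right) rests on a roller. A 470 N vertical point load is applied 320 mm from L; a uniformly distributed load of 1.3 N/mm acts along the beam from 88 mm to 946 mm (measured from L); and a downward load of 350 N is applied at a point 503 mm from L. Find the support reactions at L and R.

L_x = 0, L_y = 995.6 N, R_y = 939.8 N

Resultant of the distributed load: 1.3 × 858 = 1115.4 N at 517 mm from L.
ΣM about L: R_y·961 − 470·320 − (1.3·858)·517 − 350·503 = 0 → R_y = 903111.8/961 = 939.763 ≈ 939.8 N.
ΣF_y = 0: L_y + 939.763 − 470 − 1.3·858 − 350 = 0 → L_y = 995.6 N.
ΣF_x = 0: no horizontal applied forces, so L_x = 0.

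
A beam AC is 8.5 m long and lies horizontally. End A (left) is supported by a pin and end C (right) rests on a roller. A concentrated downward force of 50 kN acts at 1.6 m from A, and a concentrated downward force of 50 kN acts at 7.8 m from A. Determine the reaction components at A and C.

Moments about A: C_y·8.5 − 50·1.6 − 50·7.8 = 0 → C_y = 470/8.5 = 55.2941 ≈ 55.29 kN.
ΣF_y = 0: A_y + 55.2941 − 50 − 50 = 0 → A_y = 44.71 kN.
ΣF_x = 0: no horizontal applied forces, so A_x = 0.

A_x = 0, A_y = 44.71 kN, C_y = 55.29 kN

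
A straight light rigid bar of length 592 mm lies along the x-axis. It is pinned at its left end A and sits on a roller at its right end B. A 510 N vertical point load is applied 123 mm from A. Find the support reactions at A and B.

Taking moments about A: B_y·592 − 510·123 = 0 → B_y = 62730/592 = 105.963 ≈ 106.0 N.
ΣF_y = 0: A_y + 105.963 − 510 = 0 → A_y = 404.0 N.
ΣF_x = 0: no horizontal applied forces, so A_x = 0.

A_x = 0, A_y = 404.0 N, B_y = 106.0 N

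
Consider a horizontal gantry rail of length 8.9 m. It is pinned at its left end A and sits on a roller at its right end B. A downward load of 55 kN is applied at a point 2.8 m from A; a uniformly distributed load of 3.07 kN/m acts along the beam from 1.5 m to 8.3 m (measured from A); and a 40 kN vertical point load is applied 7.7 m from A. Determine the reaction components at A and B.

A_x = 0, A_y = 52.47 kN, B_y = 63.40 kN

Resultant of the distributed load: 3.07 × 6.8 = 20.876 kN at 4.9 m from A.
Taking moments about A: B_y·8.9 − 55·2.8 − (3.07·6.8)·4.9 − 40·7.7 = 0 → B_y = 564.2924/8.9 = 63.4036 ≈ 63.40 kN.
ΣF_y = 0: A_y + 63.4036 − 55 − 3.07·6.8 − 40 = 0 → A_y = 52.47 kN.
ΣF_x = 0: no horizontal applied forces, so A_x = 0.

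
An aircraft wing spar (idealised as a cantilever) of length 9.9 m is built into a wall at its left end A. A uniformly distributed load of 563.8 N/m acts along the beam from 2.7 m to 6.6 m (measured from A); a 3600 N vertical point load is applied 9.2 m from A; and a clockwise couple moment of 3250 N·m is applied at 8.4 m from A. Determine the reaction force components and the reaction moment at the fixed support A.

Resultant of the distributed load: 563.8 × 3.9 = 2198.82 N at 4.65 m from A.
ΣF_x = 0: A_x = 0.
ΣF_y = 0: A_y − 563.8·3.9 − 3600 = 0 → A_y = 5799 N.
ΣM about A: M_A − (563.8·3.9)·4.65 − 3600·9.2 − 3250 = 0 → M_A = 46590 N·m.

A_x = 0, A_y = 5799 N, M_A = 46590 N·m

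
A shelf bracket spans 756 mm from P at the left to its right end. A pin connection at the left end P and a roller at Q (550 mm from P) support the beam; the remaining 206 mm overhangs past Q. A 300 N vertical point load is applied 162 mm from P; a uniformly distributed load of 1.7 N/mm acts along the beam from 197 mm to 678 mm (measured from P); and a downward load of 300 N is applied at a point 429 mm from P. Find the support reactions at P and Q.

Resultant of the distributed load: 1.7 × 481 = 817.7 N at 437.5 mm from P.
Taking moments about P: Q_y·550 − 300·162 − (1.7·481)·437.5 − 300·429 = 0 → Q_y = 535043.75/550 = 972.807 ≈ 972.8 N.
ΣF_y = 0: P_y + 972.807 − 300 − 1.7·481 − 300 = 0 → P_y = 444.9 N.
ΣF_x = 0: no horizontal applied forces, so P_x = 0.

P_x = 0, P_y = 444.9 N, Q_y = 972.8 N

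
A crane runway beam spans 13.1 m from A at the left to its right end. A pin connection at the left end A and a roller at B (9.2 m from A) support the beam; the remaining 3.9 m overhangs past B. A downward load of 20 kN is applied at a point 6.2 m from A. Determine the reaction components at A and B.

Moments about A: B_y·9.2 − 20·6.2 = 0 → B_y = 124/9.2 = 13.4783 ≈ 13.48 kN.
ΣF_y = 0: A_y + 13.4783 − 20 = 0 → A_y = 6.522 kN.
ΣF_x = 0: no horizontal applied forces, so A_x = 0.

A_x = 0, A_y = 6.522 kN, B_y = 13.48 kN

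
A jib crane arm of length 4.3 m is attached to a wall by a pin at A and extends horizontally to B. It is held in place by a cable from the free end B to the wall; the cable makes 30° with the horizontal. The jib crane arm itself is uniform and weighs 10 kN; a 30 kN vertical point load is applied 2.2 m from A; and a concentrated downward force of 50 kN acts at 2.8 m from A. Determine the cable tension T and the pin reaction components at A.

ΣM about A: T·sin30°·4.3 − 10·2.15 − 30·2.2 − 50·2.8 = 0 → T = 227.5/(4.3·0.5) = 105.814 ≈ 105.8 kN.
ΣF_x = 0: A_x − T·cos30° = 0 → A_x = 105.814 × 0.866025 = 91.64 kN.
ΣF_y = 0: A_y + T·sin30° − 10 − 30 − 50 = 0 → A_y = 90 − 105.814 × 0.5 = 37.09 kN.

T = 105.8 kN, A_x = 91.64 kN, A_y = 37.09 kN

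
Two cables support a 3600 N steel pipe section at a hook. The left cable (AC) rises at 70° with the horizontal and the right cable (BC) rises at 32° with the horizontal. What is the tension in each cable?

ΣF_x = 0: −T_AC·cos70° + T_BC·cos32° = 0 → T_BC = 0.403303·T_AC.
ΣF_y = 0: T_AC·sin70° + T_BC·sin32° = 3600.
Substitute: T_AC·(0.939693 + 0.403303·0.529919) = 3600 → T_AC = 3121.18 ≈ 3121 N.
Then T_BC = 0.403303 × 3121.18 = 1259 N.

T_AC = 3121 N, T_BC = 1259 N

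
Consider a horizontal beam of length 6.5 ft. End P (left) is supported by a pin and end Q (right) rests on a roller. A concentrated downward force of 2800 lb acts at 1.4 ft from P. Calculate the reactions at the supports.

Taking moments about P: Q_y·6.5 − 2800·1.4 = 0 → Q_y = 3920/6.5 = 603.077 ≈ 603.1 lb.
ΣF_y = 0: P_y + 603.077 − 2800 = 0 → P_y = 2197 lb.
ΣF_x = 0: no horizontal applied forces, so P_x = 0.

P_x = 0, P_y = 2197 lb, Q_y = 603.1 lb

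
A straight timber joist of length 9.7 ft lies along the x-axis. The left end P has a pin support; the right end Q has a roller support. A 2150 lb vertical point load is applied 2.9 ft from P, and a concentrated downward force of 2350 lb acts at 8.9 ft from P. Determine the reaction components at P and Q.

Moments about P: Q_y·9.7 − 2150·2.9 − 2350·8.9 = 0 → Q_y = 27150/9.7 = 2798.97 ≈ 2799 lb.
ΣF_y = 0: P_y + 2798.97 − 2150 − 2350 = 0 → P_y = 1701 lb.
ΣF_x = 0: no horizontal applied forces, so P_x = 0.

P_x = 0, P_y = 1701 lb, Q_y = 2799 lb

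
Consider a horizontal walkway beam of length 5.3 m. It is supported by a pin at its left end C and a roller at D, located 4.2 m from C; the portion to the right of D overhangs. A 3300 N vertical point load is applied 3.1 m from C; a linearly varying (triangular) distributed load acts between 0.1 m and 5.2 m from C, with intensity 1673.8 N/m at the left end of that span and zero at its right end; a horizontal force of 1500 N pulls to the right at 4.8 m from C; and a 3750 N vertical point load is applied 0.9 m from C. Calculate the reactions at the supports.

C_x = -1500 N, C_y = 6250 N, D_y = 5069 N

Resultant of the triangular load: ½ × 1673.8 × 5.1 = 4268.19 N, acting at 1.8 m from C (one-third of the span from the peak).
Moments about C: D_y·4.2 − 3300·3.1 − (½·1673.8·5.1)·1.8 − 3750·0.9 = 0 → D_y = 21287.742/4.2 = 5068.51 ≈ 5069 N.
ΣF_y = 0: C_y + 5068.51 − 3300 − ½·1673.8·5.1 − 3750 = 0 → C_y = 6250 N.
ΣF_x = 0: C_x + 1500 = 0 → C_x = -1500 N.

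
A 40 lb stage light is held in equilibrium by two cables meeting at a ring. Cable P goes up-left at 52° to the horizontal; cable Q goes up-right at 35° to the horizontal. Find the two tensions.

T_P = 32.81 lb, T_Q = 24.66 lb

ΣF_x = 0: −T_P·cos52° + T_Q·cos35° = 0 → T_Q = 0.751584·T_P.
ΣF_y = 0: T_P·sin52° + T_Q·sin35° = 40.
Substitute: T_P·(0.788011 + 0.751584·0.573576) = 40 → T_P = 32.811 ≈ 32.81 lb.
Then T_Q = 0.751584 × 32.811 = 24.66 lb.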